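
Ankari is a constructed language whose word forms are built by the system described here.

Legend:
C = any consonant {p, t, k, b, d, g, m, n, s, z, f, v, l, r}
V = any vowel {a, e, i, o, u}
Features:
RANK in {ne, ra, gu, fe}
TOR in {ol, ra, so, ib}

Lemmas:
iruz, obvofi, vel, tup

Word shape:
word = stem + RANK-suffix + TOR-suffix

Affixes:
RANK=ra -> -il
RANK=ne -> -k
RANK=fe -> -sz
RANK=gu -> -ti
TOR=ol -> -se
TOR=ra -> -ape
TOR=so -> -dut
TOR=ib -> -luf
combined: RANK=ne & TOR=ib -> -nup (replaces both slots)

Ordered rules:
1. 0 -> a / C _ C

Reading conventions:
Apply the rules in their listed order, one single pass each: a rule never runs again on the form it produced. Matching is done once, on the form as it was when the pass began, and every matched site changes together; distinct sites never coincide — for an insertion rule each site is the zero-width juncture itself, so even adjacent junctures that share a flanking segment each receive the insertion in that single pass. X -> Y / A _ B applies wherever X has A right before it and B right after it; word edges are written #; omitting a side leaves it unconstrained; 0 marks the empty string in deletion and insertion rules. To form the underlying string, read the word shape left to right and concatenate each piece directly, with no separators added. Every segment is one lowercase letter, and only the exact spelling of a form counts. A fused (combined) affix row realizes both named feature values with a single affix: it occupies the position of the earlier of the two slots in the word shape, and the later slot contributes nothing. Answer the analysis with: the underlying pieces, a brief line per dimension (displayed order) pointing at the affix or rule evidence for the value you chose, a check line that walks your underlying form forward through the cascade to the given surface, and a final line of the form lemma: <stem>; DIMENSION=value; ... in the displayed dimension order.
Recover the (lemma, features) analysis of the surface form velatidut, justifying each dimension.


underlying: vel-ti-dut
RANK=gu - signalled by the affix -ti
TOR=so - signalled by the affix -dut
check: veltidut -> velatidut
lemma: vel; RANK=gu; TOR=so


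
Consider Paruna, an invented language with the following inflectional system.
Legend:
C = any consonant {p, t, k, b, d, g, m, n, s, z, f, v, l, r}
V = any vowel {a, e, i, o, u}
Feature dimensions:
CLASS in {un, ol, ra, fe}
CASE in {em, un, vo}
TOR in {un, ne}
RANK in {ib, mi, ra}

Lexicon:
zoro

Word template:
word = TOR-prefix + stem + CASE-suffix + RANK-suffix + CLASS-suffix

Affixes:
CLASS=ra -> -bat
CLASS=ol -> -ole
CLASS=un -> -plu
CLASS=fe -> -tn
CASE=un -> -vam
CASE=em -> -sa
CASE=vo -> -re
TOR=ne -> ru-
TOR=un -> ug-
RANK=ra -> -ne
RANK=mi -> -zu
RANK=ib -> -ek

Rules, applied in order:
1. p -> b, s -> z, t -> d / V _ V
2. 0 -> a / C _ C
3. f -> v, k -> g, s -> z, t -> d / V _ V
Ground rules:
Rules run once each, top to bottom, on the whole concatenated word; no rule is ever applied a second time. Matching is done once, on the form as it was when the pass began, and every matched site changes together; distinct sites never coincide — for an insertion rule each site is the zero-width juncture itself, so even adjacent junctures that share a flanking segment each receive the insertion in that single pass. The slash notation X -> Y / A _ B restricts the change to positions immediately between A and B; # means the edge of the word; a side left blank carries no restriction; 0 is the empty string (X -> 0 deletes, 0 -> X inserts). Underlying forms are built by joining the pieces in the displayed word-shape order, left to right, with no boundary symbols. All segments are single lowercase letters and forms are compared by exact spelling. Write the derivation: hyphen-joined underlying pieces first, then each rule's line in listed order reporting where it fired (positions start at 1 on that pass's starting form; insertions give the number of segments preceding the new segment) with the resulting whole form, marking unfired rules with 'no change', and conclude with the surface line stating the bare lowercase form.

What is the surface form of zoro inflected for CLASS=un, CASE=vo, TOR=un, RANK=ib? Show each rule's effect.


underlying: ug-zoro-re-ek-plu
1. p -> b, s -> z, t -> d / V _ V: no change
2. 0 -> a / C _ C: inserts after position(s) 2, 10, 11: ugazororeekapalu
3. f -> v, k -> g, s -> z, t -> d / V _ V: fires at position(s) 11: ugazororeegapalu
surface: ugazororeegapalu


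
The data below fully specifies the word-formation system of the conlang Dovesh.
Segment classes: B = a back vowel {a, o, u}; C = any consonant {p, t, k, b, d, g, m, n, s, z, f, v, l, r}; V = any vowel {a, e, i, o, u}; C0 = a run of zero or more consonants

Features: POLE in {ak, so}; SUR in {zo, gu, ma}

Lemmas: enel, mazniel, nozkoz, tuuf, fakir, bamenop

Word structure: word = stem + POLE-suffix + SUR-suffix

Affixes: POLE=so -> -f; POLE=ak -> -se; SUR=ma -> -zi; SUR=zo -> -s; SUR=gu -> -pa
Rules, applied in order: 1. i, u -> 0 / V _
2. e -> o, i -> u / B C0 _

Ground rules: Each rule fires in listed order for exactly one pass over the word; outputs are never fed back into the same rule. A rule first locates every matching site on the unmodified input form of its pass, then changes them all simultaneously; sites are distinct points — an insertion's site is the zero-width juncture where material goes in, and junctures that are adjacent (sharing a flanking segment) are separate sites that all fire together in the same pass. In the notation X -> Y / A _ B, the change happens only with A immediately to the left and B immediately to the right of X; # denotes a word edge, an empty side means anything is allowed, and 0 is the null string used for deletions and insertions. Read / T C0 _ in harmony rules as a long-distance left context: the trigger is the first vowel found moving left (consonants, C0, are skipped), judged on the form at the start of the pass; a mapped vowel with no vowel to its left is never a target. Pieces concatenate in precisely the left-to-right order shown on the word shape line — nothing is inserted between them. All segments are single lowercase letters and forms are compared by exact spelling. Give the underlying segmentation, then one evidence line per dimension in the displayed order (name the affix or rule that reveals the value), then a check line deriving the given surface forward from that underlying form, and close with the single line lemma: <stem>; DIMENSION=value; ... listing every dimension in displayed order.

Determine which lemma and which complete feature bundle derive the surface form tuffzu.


underlying: tuuf-f-zi
POLE=so - signalled by the affix -f
SUR=ma - signalled by the affix -zi
check: tuuffzi -> tuffzi -> tuffzu
lemma: tuuf; POLE=so; SUR=ma


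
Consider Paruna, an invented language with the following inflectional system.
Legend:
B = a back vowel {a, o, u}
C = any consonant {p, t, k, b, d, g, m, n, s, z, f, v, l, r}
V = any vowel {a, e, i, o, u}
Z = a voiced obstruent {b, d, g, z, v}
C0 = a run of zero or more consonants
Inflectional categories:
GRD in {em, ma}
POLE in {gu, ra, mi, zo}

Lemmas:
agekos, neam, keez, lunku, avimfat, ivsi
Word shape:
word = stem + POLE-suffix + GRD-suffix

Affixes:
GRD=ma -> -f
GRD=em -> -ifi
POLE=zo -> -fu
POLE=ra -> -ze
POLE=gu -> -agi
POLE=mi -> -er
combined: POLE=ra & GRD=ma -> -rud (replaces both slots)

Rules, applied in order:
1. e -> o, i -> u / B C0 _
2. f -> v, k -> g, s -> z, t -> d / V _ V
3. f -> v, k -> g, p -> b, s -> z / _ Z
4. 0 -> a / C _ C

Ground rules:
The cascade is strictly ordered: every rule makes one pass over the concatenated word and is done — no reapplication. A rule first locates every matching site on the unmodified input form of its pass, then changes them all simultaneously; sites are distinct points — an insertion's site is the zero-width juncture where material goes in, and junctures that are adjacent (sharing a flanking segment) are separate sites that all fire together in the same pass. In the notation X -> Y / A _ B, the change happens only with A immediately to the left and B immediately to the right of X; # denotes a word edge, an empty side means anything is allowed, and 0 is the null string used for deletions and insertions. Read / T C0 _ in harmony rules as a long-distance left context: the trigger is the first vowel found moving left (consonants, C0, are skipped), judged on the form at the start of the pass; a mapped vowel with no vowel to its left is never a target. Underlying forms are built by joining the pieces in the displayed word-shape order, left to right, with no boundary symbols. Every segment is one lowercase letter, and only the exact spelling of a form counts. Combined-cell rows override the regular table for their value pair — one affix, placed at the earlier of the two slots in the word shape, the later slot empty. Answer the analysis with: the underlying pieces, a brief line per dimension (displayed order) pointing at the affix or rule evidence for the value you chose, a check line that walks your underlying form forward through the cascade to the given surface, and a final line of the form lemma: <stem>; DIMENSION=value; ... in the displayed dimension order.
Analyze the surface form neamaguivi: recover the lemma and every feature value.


underlying: neam-agi-ifi
GRD=em - signalled by the affix -ifi
POLE=gu - signalled by the affix -agi
check: neamagiifi -> neamaguifi -> neamaguivi -> neamaguivi -> neamaguivi
lemma: neam; GRD=em; POLE=gu


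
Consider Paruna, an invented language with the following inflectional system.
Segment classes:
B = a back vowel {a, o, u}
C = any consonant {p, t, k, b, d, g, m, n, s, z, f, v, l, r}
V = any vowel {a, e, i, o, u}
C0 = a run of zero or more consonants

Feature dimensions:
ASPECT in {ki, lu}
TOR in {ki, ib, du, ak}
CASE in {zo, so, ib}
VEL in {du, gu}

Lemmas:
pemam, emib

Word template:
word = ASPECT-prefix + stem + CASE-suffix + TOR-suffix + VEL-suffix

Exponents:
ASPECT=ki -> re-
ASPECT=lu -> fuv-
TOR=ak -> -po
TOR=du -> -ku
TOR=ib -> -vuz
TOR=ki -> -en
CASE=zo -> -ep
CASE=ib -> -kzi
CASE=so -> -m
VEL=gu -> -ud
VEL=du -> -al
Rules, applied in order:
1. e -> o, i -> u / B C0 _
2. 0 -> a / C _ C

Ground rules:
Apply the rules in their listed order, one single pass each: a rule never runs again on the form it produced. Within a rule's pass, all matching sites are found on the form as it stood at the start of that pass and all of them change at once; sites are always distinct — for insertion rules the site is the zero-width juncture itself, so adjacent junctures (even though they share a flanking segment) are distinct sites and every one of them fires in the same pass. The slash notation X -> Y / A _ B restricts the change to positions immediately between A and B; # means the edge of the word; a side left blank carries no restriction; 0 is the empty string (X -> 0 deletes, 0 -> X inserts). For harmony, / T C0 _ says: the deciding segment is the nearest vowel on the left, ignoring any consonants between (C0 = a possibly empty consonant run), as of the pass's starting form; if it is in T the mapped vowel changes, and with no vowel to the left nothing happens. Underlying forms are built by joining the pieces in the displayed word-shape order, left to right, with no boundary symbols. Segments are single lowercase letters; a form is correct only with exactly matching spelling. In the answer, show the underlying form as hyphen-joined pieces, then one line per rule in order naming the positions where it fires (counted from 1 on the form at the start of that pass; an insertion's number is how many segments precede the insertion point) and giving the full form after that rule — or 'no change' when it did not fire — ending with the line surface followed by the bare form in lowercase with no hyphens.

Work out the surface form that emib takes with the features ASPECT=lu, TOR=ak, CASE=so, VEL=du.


underlying: fuv-emib-m-po-al
1. e -> o, i -> u / B C0 _: fires at position(s) 4: fuvomibmpoal
2. 0 -> a / C _ C: inserts after position(s) 7, 8: fuvomibamapoal
surface: fuvomibamapoal


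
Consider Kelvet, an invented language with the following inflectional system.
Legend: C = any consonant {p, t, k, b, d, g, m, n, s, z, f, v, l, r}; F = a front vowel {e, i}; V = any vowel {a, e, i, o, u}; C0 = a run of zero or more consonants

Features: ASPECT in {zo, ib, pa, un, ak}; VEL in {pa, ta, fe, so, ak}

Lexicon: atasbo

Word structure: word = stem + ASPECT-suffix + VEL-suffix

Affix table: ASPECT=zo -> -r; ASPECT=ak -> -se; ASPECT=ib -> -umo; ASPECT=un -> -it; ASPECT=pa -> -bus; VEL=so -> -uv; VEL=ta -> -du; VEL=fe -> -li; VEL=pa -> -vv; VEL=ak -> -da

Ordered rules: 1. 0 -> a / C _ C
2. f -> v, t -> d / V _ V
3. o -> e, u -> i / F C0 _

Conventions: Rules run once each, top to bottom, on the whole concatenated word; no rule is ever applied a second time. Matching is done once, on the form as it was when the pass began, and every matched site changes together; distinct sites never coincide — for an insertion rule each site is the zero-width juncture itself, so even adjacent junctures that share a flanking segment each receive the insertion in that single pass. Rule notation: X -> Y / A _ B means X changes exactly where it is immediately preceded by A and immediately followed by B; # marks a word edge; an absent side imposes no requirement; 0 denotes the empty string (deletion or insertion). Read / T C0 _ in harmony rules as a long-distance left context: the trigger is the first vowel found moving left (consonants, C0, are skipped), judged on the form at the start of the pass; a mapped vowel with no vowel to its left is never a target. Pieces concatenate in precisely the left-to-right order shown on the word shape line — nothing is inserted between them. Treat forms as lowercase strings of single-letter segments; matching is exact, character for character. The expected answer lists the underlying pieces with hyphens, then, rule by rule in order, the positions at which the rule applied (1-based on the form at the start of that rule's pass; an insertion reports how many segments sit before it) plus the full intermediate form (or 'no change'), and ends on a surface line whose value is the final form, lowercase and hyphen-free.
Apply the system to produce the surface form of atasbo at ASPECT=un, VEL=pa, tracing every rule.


underlying: atasbo-it-vv
1. 0 -> a / C _ C: inserts after position(s) 4, 8, 9: atasaboitavav
2. f -> v, t -> d / V _ V: fires at position(s) 2, 9: adasaboidavav
3. o -> e, u -> i / F C0 _: no change
surface: adasaboidavav


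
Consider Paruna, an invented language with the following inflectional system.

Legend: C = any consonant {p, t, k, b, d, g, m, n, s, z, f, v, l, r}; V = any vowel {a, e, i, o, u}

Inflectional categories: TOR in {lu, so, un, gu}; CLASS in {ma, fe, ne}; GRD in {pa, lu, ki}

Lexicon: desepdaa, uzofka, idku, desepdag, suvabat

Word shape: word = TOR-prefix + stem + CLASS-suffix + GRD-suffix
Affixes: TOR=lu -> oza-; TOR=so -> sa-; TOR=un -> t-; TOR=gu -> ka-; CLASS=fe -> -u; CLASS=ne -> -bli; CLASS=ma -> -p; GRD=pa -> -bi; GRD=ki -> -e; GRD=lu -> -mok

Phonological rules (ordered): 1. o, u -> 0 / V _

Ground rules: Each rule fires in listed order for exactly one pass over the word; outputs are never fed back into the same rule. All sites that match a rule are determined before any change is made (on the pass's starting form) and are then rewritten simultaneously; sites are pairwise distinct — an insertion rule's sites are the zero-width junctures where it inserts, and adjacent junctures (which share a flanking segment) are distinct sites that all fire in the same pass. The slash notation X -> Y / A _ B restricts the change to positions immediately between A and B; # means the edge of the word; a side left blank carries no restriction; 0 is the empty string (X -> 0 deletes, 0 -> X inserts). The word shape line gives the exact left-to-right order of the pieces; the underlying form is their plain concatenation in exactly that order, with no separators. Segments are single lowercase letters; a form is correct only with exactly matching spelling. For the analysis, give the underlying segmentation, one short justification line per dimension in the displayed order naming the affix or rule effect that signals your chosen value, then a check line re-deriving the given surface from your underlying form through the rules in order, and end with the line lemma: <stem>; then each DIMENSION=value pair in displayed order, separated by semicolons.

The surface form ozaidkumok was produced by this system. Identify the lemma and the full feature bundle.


underlying: oza-idku-u-mok
TOR=lu - signalled by the affix oza-
CLASS=fe - signalled by the affix -u
GRD=lu - signalled by the affix -mok
check: ozaidkuumok -> ozaidkumok
lemma: idku; TOR=lu; CLASS=fe; GRD=lu


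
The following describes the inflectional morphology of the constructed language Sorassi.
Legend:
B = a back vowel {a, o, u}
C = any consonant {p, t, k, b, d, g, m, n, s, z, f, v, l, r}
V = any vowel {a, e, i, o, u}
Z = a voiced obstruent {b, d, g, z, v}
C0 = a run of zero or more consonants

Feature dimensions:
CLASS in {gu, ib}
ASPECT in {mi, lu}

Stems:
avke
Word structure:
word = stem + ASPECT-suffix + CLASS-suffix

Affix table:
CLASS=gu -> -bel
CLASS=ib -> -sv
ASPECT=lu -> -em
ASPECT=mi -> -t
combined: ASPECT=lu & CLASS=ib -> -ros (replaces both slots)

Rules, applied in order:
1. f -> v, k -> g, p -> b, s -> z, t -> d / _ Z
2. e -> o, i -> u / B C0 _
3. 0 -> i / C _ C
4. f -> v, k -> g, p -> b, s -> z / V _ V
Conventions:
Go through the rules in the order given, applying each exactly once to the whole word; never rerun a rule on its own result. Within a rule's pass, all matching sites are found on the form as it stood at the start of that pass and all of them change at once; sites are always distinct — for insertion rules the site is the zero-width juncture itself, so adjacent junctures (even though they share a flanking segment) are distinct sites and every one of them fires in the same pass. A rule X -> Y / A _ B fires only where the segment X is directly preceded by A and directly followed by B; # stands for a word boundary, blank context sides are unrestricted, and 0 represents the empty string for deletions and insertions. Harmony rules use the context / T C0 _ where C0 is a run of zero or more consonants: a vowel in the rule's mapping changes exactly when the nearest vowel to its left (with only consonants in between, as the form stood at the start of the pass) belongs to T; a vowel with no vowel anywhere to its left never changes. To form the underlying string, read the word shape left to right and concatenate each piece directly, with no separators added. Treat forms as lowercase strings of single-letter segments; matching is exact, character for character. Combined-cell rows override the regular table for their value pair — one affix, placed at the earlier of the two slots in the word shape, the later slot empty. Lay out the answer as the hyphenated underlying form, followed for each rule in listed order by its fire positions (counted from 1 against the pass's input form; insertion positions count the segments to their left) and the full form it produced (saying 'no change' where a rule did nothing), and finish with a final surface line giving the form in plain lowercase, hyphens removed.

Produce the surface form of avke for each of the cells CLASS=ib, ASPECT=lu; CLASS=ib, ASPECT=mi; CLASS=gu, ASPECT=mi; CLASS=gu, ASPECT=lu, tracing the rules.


cell CLASS=ib, ASPECT=lu:
underlying: avke-ros
1. f -> v, k -> g, p -> b, s -> z, t -> d / _ Z: no change
2. e -> o, i -> u / B C0 _: fires at position(s) 4: avkoros
3. 0 -> i / C _ C: inserts after position(s) 2: avikoros
4. f -> v, k -> g, p -> b, s -> z / V _ V: fires at position(s) 4: avigoros
surface: avigoros

cell CLASS=ib, ASPECT=mi:
underlying: avke-t-sv
1. f -> v, k -> g, p -> b, s -> z, t -> d / _ Z: fires at position(s) 6: avketzv
2. e -> o, i -> u / B C0 _: fires at position(s) 4: avkotzv
3. 0 -> i / C _ C: inserts after position(s) 2, 5, 6: avikotiziv
4. f -> v, k -> g, p -> b, s -> z / V _ V: fires at position(s) 4: avigotiziv
surface: avigotiziv

cell CLASS=gu, ASPECT=mi:
underlying: avke-t-bel
1. f -> v, k -> g, p -> b, s -> z, t -> d / _ Z: fires at position(s) 5: avkedbel
2. e -> o, i -> u / B C0 _: fires at position(s) 4: avkodbel
3. 0 -> i / C _ C: inserts after position(s) 2, 5: avikodibel
4. f -> v, k -> g, p -> b, s -> z / V _ V: fires at position(s) 4: avigodibel
surface: avigodibel

cell CLASS=gu, ASPECT=lu:
underlying: avke-em-bel
1. f -> v, k -> g, p -> b, s -> z, t -> d / _ Z: no change
2. e -> o, i -> u / B C0 _: fires at position(s) 4: avkoembel
3. 0 -> i / C _ C: inserts after position(s) 2, 6: avikoemibel
4. f -> v, k -> g, p -> b, s -> z / V _ V: fires at position(s) 4: avigoemibel
surface: avigoemibel


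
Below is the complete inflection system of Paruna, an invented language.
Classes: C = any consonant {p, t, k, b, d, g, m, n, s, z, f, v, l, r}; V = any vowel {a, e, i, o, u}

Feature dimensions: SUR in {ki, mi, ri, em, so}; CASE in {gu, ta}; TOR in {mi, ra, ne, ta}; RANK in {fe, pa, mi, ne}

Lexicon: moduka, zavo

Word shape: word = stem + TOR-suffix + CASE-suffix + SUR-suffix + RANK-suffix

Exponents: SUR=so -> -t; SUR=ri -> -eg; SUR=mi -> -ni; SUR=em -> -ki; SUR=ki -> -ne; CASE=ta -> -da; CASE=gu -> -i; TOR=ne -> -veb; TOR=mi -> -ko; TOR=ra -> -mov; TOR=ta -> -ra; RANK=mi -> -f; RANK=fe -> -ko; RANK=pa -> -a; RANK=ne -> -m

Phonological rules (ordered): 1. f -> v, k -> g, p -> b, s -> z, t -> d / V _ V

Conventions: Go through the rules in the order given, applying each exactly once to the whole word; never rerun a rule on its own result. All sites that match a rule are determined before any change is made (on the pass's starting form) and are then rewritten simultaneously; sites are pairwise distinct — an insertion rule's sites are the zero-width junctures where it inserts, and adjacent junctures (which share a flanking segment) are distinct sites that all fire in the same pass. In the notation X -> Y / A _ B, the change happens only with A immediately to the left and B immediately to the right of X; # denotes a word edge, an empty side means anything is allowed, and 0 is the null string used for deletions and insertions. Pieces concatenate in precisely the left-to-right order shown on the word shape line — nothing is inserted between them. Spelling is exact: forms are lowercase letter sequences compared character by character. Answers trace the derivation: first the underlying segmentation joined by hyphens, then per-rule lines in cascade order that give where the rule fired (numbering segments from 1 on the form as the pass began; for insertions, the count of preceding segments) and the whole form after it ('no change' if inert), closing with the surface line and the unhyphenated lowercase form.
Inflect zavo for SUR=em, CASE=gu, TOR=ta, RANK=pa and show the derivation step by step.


underlying: zavo-ra-i-ki-a
1. f -> v, k -> g, p -> b, s -> z, t -> d / V _ V: fires at position(s) 8: zavoraigia
surface: zavoraigia


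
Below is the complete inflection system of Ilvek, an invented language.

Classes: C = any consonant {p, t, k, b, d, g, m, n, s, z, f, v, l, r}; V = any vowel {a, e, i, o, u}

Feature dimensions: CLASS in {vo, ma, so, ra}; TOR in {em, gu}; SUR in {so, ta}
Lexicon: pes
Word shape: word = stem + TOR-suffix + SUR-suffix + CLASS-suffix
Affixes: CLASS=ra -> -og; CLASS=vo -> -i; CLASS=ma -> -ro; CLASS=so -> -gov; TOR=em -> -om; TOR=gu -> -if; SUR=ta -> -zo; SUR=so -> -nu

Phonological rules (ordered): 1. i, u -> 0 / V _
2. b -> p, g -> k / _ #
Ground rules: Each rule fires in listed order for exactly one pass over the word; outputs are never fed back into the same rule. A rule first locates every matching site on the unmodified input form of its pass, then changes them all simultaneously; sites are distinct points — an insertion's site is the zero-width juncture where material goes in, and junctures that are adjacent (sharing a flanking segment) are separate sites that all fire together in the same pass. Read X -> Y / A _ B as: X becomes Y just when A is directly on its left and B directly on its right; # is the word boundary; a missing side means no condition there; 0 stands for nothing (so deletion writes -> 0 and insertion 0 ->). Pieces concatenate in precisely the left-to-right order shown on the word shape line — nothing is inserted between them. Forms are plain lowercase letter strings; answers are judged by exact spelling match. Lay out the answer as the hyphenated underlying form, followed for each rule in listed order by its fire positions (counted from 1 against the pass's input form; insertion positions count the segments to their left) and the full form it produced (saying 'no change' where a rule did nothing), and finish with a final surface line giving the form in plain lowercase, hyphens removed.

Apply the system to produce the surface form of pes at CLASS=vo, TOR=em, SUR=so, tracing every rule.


underlying: pes-om-nu-i
1. i, u -> 0 / V _: fires at position(s) 8: pesomnu
2. b -> p, g -> k / _ #: no change
surface: pesomnu


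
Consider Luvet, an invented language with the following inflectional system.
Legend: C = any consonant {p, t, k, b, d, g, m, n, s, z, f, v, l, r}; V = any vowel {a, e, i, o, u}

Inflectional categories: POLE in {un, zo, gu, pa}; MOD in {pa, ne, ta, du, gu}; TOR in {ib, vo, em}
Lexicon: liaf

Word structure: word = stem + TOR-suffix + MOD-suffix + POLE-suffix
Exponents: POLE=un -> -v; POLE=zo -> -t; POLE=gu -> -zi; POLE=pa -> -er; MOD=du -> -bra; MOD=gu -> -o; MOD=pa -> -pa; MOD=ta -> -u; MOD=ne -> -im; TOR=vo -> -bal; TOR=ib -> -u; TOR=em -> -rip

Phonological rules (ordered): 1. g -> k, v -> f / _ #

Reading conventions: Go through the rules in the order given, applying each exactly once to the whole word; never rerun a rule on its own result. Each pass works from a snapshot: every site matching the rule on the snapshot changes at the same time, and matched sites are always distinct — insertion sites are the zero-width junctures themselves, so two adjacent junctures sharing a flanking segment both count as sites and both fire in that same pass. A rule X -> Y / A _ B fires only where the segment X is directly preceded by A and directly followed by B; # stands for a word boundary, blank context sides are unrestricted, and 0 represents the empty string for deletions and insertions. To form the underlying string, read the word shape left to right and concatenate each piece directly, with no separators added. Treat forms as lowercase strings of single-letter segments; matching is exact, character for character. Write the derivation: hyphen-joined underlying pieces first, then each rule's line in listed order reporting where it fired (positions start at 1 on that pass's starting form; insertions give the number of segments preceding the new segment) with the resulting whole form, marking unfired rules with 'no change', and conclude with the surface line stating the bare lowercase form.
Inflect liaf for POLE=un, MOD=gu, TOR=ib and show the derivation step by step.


underlying: liaf-u-o-v
1. g -> k, v -> f / _ #: fires at position(s) 7: liafuof
surface: liafuof


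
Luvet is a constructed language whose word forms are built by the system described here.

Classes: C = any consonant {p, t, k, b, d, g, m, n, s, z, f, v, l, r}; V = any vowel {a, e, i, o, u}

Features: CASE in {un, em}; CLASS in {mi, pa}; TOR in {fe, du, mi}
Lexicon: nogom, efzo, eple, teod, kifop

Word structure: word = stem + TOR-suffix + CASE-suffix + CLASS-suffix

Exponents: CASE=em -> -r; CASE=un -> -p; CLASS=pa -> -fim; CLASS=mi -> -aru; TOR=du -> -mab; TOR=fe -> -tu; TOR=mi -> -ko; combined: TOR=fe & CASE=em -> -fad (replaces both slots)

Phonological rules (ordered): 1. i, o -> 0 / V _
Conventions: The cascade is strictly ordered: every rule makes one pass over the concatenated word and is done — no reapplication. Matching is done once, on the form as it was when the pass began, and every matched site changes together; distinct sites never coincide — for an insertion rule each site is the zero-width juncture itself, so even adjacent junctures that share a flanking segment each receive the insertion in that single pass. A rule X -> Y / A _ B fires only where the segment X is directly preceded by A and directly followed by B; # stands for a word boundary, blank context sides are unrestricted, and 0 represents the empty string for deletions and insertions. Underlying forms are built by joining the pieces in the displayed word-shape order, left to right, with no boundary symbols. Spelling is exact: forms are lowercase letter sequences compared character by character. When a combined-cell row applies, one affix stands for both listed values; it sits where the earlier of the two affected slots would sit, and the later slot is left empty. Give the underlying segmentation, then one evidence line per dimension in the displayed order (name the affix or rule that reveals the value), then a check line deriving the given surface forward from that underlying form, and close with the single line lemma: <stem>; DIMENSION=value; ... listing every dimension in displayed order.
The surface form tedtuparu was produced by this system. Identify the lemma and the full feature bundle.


underlying: teod-tu-p-aru
CASE=un - signalled by the affix -p
CLASS=mi - signalled by the affix -aru
TOR=fe - signalled by the affix -tu
check: teodtuparu -> tedtuparu
lemma: teod; CASE=un; CLASS=mi; TOR=fe


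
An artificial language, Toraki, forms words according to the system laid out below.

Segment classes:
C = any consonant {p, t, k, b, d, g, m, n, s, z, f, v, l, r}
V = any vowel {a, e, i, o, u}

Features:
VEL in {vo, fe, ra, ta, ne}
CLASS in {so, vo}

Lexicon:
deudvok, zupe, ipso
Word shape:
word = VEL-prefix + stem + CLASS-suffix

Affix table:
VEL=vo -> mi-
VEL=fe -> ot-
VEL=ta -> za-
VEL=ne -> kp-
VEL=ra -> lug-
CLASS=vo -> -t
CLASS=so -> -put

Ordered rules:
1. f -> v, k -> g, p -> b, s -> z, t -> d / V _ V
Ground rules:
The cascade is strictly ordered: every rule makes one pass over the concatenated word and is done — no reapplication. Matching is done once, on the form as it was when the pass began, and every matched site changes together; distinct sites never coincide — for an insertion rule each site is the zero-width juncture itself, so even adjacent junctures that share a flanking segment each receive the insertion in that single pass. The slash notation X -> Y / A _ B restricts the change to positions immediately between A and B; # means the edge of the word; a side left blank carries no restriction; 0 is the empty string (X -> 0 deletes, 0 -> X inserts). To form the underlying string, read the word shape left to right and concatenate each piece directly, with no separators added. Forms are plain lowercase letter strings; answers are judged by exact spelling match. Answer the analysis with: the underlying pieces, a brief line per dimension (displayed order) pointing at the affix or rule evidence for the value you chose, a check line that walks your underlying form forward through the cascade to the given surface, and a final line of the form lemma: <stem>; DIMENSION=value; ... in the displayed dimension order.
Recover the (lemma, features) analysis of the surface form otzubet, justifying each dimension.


underlying: ot-zupe-t
VEL=fe - signalled by the affix ot-
CLASS=vo - signalled by the affix -t
check: otzupet -> otzubet
lemma: zupe; VEL=fe; CLASS=vo


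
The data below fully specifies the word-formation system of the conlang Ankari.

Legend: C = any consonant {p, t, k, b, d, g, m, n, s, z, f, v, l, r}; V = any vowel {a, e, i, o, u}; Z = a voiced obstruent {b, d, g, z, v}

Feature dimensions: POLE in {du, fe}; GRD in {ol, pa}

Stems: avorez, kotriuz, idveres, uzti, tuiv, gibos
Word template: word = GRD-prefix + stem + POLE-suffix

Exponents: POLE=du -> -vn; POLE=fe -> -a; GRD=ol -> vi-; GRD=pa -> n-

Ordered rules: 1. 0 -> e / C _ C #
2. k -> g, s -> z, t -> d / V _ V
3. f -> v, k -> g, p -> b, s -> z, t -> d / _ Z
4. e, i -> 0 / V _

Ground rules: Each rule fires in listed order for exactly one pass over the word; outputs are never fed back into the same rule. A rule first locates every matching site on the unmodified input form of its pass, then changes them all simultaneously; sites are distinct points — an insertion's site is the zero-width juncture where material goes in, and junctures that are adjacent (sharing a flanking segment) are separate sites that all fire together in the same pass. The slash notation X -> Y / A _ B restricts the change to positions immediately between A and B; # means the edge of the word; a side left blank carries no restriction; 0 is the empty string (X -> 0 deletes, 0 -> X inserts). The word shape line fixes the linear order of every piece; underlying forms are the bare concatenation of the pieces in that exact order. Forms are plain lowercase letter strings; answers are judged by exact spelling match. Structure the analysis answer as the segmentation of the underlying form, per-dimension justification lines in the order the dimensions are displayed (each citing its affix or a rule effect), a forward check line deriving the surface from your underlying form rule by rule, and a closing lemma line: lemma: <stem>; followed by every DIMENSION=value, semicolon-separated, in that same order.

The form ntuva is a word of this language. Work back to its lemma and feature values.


underlying: n-tuiv-a
POLE=fe - signalled by the affix -a
GRD=pa - signalled by the affix n-
check: ntuiva -> ntuiva -> ntuiva -> ntuiva -> ntuva
lemma: tuiv; POLE=fe; GRD=pa


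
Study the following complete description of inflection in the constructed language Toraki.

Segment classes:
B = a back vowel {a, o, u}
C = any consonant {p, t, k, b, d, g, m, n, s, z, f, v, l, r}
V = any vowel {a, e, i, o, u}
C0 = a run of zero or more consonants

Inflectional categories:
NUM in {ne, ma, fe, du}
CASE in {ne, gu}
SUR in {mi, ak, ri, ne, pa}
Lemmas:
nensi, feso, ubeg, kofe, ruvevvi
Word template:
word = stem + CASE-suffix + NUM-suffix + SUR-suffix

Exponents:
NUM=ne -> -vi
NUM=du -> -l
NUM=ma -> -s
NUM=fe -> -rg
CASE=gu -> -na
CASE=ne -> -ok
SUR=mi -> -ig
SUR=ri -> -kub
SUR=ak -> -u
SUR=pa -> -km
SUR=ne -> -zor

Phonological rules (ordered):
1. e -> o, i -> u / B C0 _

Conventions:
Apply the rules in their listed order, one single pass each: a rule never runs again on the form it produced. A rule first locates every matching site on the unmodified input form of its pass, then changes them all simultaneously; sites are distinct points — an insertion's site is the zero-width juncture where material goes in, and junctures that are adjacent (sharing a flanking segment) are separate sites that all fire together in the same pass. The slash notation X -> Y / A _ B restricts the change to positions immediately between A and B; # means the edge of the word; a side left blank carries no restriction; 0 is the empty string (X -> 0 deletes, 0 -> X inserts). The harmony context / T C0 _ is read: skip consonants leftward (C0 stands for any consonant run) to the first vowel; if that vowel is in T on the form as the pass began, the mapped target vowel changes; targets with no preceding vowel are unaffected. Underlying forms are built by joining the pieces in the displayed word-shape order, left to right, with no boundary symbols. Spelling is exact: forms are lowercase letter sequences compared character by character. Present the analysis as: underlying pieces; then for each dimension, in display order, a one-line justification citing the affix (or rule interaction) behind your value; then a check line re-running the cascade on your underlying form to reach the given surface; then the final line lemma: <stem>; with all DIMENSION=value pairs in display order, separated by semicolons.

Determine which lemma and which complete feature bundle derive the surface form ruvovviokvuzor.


underlying: ruvevvi-ok-vi-zor
NUM=ne - signalled by the affix -vi
CASE=ne - signalled by the affix -ok
SUR=ne - signalled by the affix -zor
check: ruvevviokvizor -> ruvovviokvuzor
lemma: ruvevvi; NUM=ne; CASE=ne; SUR=ne


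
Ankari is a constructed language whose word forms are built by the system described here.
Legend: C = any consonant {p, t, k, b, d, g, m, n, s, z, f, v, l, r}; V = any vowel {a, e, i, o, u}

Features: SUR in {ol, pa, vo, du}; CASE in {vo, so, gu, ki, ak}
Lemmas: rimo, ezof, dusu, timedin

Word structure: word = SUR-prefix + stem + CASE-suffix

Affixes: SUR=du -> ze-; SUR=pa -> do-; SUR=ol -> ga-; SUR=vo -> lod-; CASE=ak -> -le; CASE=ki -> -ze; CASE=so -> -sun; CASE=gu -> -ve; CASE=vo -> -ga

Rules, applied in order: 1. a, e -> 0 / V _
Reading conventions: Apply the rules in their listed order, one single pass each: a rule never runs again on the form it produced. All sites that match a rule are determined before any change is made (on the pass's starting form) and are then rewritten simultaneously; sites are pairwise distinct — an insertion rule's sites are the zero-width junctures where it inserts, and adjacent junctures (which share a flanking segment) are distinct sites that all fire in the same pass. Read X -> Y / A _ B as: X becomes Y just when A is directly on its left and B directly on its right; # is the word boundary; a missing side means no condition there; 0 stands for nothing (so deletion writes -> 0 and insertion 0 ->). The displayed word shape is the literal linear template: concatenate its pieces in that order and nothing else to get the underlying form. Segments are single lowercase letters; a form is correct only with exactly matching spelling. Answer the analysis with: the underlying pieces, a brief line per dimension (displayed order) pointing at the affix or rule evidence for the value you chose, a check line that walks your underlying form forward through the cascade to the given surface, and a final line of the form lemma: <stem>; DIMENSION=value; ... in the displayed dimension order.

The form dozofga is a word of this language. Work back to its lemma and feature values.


underlying: do-ezof-ga
SUR=pa - signalled by the affix do-
CASE=vo - signalled by the affix -ga
check: doezofga -> dozofga
lemma: ezof; SUR=pa; CASE=vo


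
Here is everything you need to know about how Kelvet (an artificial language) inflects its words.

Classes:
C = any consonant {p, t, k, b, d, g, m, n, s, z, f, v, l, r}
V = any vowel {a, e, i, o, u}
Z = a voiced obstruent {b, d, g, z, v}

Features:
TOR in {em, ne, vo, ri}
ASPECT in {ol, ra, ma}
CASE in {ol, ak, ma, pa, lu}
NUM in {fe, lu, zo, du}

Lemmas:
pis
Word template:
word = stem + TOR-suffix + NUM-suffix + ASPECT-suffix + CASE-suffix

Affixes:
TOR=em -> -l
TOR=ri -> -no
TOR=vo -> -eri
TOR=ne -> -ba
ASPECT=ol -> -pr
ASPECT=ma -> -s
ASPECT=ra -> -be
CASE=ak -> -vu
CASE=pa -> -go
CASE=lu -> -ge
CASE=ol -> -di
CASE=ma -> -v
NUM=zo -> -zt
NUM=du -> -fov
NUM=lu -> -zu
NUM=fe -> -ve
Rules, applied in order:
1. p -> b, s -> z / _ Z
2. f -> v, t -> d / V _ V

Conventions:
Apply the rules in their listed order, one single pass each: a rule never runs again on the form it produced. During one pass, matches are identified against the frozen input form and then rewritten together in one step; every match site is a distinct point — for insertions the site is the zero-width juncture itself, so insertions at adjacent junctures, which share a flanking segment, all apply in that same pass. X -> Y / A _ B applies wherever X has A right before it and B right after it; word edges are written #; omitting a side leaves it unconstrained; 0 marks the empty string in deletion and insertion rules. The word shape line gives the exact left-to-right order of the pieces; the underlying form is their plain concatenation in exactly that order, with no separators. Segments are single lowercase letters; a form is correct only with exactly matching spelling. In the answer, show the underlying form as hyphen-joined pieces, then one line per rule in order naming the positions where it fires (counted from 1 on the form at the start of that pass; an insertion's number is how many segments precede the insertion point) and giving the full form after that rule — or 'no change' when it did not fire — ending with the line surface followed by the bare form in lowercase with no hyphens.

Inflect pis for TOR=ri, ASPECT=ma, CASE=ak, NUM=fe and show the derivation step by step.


underlying: pis-no-ve-s-vu
1. p -> b, s -> z / _ Z: fires at position(s) 8: pisnovezvu
2. f -> v, t -> d / V _ V: no change
surface: pisnovezvu
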